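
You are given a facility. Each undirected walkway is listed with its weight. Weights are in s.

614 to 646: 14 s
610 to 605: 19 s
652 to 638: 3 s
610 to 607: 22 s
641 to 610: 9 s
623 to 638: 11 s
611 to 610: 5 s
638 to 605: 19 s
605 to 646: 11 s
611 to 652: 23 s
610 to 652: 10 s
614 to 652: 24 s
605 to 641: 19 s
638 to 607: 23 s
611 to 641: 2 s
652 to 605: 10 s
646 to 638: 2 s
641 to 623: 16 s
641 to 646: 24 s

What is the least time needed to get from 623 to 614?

Compare a few routes:
623 → 638 → 646 → 614: 11+2+14 = 27
623 → 638 → 652 → 614: 11+3+24 = 38
Cheapest is 623 → 638 → 646 → 614 at 27 s.

27 s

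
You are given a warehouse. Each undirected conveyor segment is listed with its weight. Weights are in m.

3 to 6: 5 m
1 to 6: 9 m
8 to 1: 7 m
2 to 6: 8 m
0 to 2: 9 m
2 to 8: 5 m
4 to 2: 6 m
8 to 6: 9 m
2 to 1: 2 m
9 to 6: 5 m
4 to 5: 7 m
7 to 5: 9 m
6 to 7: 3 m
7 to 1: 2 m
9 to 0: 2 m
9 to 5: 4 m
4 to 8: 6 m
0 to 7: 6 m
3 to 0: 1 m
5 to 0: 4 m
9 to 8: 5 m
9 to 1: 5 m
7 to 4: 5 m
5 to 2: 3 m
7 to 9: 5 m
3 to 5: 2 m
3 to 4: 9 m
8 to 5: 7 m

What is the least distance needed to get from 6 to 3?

5 m

Running Dijkstra from 6:
6: 0
7: 3  (via 6)
1: 5  (via 7)
3: 5  (via 6)
Shortest route: 6 → 3 = 5 m.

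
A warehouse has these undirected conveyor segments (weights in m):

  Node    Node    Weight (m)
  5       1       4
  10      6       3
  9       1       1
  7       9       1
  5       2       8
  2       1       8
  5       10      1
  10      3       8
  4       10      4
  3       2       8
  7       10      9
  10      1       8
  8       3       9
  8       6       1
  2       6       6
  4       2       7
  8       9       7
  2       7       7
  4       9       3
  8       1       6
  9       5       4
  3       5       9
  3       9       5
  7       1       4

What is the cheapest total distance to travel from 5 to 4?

Compare a few routes:
5 - 10 - 4: 1+4 = 5
5 - 9 - 4: 4+3 = 7
5 - 1 - 9 - 4: 4+1+3 = 8
Cheapest is 5 - 10 - 4 at 5 m.

5 m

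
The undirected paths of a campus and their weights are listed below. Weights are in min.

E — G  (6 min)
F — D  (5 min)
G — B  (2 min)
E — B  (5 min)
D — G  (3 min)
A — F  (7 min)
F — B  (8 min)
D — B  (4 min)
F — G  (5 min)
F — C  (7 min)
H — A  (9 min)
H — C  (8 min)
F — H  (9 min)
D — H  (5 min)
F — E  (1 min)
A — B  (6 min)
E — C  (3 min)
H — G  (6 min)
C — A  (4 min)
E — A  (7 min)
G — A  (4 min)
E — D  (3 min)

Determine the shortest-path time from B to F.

6 min

Enumerating some paths:
B–G–F: 2+5 = 7
B–E–F: 5+1 = 6
B–D–E–F: 4+3+1 = 8
The minimum is 6 min via B–E–F.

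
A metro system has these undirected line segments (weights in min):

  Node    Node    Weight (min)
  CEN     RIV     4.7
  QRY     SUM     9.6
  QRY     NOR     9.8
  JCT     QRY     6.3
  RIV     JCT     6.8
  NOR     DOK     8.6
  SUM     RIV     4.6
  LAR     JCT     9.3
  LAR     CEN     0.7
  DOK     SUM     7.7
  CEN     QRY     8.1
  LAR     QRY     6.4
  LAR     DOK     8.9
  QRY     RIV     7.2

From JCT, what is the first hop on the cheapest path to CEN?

Enumerating some paths:
JCT - RIV - CEN: 6.8+4.7 = 11.5
JCT - QRY - LAR - CEN: 6.3+6.4+0.7 = 13.4
JCT - LAR - CEN: 9.3+0.7 = 10
The minimum is 10 min via JCT - LAR - CEN.
So from JCT the first move is to LAR.

LAR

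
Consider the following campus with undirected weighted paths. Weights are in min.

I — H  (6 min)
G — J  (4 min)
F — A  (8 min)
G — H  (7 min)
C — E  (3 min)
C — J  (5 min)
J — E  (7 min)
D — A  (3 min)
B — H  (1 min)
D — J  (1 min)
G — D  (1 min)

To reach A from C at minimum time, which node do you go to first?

Compare a few routes:
C–J–D–A: 5+1+3 = 9
C–E–J–D–A: 3+7+1+3 = 14
C–J–G–D–A: 5+4+1+3 = 13
C–E–J–G–D–A: 3+7+4+1+3 = 18
Cheapest is C–J–D–A at 9 min.
So from C the first move is to J.

J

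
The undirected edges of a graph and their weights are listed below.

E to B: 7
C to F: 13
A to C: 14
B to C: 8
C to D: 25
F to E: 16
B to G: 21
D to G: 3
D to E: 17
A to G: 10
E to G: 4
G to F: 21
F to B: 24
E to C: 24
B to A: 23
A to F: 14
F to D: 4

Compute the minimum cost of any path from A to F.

Enumerating some paths:
A–C–F: 14+13 = 27
A–G–E–F: 10+4+16 = 30
A–F: 14 = 14
A–G–D–F: 10+3+4 = 17
The minimum is 14 via A–F.

14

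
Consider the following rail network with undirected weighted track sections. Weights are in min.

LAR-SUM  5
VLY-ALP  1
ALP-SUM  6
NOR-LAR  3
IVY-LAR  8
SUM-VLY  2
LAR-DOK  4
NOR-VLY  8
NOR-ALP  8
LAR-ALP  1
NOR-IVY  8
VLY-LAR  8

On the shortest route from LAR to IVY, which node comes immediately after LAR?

IVY

Compare a few routes:
LAR–NOR–IVY: 3+8 = 11
LAR–IVY: 8 = 8
LAR–ALP–NOR–IVY: 1+8+8 = 17
LAR–ALP–VLY–NOR–IVY: 1+1+8+8 = 18
Cheapest is LAR–IVY at 8 min.
So from LAR the first move is to IVY.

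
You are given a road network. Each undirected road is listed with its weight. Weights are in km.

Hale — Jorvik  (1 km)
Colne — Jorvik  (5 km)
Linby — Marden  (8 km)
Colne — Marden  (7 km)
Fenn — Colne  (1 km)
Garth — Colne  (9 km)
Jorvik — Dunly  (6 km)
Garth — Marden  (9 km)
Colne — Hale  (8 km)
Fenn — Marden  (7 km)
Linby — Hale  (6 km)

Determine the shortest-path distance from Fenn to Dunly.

12 km

Running Dijkstra from Fenn:
Fenn: 0
Colne: 1  (via Fenn)
Jorvik: 6  (via Colne)
Hale: 7  (via Jorvik)
Marden: 7  (via Fenn)
Garth: 10  (via Colne)
Dunly: 12  (via Jorvik)
Shortest route: Fenn–Colne–Jorvik–Dunly = 12 km.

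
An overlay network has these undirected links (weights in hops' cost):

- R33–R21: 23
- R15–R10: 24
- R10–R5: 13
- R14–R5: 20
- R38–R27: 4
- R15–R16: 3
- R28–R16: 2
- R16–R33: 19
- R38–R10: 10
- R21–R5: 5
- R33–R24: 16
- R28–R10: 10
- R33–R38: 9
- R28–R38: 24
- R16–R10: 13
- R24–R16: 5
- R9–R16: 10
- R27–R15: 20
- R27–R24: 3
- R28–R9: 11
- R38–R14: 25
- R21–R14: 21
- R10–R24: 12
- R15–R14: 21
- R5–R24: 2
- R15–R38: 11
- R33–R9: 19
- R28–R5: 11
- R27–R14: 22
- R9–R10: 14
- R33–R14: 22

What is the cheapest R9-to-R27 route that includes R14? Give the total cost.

56 hops' cost

Best R9 to R14: R9–R16–R15–R14 costing 34
Best R14 to R27: R14–R27 costing 22
Total via R14: 34 + 22 = 56 hops' cost.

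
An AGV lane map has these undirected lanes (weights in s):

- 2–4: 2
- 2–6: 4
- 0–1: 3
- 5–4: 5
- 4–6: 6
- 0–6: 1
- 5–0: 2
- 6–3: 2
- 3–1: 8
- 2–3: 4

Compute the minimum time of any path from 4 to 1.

Candidate routes:
4 → 2 → 3 → 6 → 0 → 1: 2+4+2+1+3 = 12
4 → 5 → 0 → 1: 5+2+3 = 10
4 → 2 → 3 → 1: 2+4+8 = 14
The minimum is 10 s via 4 → 5 → 0 → 1.

10 s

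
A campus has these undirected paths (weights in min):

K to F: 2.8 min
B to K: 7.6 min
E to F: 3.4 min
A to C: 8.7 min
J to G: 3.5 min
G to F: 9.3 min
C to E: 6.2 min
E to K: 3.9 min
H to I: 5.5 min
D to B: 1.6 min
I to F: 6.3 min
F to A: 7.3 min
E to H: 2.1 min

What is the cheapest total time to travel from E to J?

16.2 min

Compare a few routes:
E - K - F - G - J: 3.9+2.8+9.3+3.5 = 19.5
E - F - G - J: 3.4+9.3+3.5 = 16.2
E - H - I - F - G - J: 2.1+5.5+6.3+9.3+3.5 = 26.7
E - C - A - F - G - J: 6.2+8.7+7.3+9.3+3.5 = 35
The minimum is 16.2 min via E - F - G - J.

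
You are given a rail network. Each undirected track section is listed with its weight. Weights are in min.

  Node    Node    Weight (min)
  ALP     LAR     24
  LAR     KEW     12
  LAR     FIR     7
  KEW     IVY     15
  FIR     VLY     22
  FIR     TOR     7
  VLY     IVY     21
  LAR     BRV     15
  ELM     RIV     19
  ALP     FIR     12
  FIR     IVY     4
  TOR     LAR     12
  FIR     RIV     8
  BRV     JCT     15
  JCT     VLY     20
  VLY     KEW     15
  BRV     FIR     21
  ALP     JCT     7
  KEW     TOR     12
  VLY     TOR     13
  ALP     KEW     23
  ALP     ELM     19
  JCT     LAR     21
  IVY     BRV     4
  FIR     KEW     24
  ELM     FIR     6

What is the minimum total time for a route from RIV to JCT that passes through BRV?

Shortest RIV→BRV: RIV–FIR–IVY–BRV = 16
Shortest BRV→JCT: BRV–JCT = 15
Total via BRV: 16 + 15 = 31 min.

31 min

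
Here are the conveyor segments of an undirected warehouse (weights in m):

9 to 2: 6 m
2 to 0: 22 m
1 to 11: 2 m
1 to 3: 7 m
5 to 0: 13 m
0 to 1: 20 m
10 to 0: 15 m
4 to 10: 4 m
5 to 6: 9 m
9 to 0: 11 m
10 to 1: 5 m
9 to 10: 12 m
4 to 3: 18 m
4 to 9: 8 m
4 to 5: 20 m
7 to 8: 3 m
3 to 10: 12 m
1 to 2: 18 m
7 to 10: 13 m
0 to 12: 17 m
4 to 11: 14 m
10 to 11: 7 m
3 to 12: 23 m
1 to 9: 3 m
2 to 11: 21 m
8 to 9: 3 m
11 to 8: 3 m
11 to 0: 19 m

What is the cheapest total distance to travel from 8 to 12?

31 m

Shortest distances from 8:
8: 0
7: 3  (via 8)
9: 3  (via 8)
11: 3  (via 8)
1: 5  (via 11)
2: 9  (via 9)
10: 10  (via 11)
4: 11  (via 9)
3: 12  (via 1)
0: 14  (via 9)
5: 27  (via 0)
12: 31  (via 0)
Shortest route: 8 → 9 → 0 → 12 = 31 m.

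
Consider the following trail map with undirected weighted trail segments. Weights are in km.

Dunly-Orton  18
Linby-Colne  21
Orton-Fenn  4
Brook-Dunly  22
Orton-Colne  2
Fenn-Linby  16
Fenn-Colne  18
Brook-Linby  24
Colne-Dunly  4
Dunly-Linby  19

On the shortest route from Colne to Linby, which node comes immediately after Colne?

Compare a few routes:
Colne → Dunly → Linby: 4+19 = 23
Colne → Linby: 21 = 21
Colne → Orton → Fenn → Linby: 2+4+16 = 22
The minimum is 21 km via Colne → Linby.
So from Colne the first move is to Linby.

Linby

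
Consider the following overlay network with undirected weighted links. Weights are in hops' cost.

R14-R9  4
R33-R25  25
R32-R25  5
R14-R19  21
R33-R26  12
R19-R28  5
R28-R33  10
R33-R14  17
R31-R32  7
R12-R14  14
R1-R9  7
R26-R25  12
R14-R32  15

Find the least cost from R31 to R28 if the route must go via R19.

Best R31 to R19: R31–R32–R14–R19 costing 43
Best R19 to R28: R19–R28 costing 5
Total via R19: 43 + 5 = 48 hops' cost.

48 hops' cost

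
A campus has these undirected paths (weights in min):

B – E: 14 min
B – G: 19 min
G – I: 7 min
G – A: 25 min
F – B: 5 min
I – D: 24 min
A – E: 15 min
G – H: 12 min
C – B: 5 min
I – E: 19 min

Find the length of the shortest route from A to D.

Running Dijkstra from A:
A: 0
E: 15  (via A)
G: 25  (via A)
B: 29  (via E)
I: 32  (via G)
C: 34  (via B)
F: 34  (via B)
H: 37  (via G)
D: 56  (via I)
Shortest route: A → G → I → D = 56 min.

56 min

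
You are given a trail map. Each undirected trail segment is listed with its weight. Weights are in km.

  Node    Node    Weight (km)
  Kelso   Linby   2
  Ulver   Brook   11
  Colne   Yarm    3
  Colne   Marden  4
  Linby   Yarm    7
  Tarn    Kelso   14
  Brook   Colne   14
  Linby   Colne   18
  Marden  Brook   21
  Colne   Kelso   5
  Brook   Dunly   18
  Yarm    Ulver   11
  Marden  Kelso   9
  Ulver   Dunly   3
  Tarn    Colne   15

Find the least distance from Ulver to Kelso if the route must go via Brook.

30 km

Best Ulver to Brook: Ulver → Brook costing 11
Best Brook to Kelso: Brook → Colne → Kelso costing 19
Total via Brook: 11 + 19 = 30 km.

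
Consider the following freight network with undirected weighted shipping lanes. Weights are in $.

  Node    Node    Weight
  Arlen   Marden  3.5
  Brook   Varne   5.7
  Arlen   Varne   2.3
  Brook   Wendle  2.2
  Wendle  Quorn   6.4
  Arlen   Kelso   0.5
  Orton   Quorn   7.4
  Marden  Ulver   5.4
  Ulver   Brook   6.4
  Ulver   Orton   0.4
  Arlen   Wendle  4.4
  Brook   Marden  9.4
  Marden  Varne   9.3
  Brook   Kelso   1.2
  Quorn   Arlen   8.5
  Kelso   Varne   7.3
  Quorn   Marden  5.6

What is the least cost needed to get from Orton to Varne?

Settle nodes by increasing distance from Orton:
Orton: 0
Ulver: 0.4  (via Orton)
Marden: 5.8  (via Ulver)
Brook: 6.8  (via Ulver)
Quorn: 7.4  (via Orton)
Kelso: 8  (via Brook)
Arlen: 8.5  (via Kelso)
Wendle: 9  (via Brook)
Varne: 10.8  (via Arlen)
Shortest route: Orton–Ulver–Brook–Kelso–Arlen–Varne = $10.8.

$10.8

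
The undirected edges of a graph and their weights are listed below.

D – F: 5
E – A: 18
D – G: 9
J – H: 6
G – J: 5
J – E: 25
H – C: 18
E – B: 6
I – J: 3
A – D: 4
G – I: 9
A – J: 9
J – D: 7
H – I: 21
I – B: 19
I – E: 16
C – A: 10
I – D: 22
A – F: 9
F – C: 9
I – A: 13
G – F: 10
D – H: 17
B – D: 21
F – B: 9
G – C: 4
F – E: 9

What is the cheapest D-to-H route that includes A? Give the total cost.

Best D to A: D–A costing 4
Best A to H: A–J–H costing 15
Total via A: 4 + 15 = 19.

19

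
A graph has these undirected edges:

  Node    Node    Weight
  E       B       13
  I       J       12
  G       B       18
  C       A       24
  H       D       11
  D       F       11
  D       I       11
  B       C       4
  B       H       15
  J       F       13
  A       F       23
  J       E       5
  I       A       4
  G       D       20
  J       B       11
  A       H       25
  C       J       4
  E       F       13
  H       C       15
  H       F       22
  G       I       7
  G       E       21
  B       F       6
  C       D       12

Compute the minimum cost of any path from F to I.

22

Candidate routes:
F - B - C - J - I: 6+4+4+12 = 26
F - J - I: 13+12 = 25
F - D - I: 11+11 = 22
F - A - I: 23+4 = 27
Cheapest is F - D - I at 22.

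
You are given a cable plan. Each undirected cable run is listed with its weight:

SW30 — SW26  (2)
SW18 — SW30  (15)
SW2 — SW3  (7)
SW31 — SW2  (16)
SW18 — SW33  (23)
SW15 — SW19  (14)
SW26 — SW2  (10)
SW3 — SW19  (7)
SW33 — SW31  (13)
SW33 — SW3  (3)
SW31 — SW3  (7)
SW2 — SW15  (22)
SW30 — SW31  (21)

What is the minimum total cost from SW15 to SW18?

47

Settle nodes by increasing distance from SW15:
SW15: 0
SW19: 14  (via SW15)
SW3: 21  (via SW19)
SW2: 22  (via SW15)
SW33: 24  (via SW3)
SW31: 28  (via SW3)
SW26: 32  (via SW2)
SW30: 34  (via SW26)
SW18: 47  (via SW33)
Shortest route: SW15 → SW19 → SW3 → SW33 → SW18 = 47.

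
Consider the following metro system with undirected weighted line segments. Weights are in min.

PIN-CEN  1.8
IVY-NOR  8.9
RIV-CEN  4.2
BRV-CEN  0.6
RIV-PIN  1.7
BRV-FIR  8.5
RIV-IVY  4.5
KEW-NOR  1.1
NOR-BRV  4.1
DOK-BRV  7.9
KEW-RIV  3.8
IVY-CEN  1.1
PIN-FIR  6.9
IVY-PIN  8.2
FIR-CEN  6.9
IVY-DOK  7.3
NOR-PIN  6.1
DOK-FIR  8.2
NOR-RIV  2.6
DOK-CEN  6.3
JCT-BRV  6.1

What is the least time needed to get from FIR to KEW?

12.3 min

Candidate routes:
FIR → PIN → RIV → KEW: 6.9+1.7+3.8 = 12.4
FIR → PIN → RIV → NOR → KEW: 6.9+1.7+2.6+1.1 = 12.3
The minimum is 12.3 min via FIR → PIN → RIV → NOR → KEW.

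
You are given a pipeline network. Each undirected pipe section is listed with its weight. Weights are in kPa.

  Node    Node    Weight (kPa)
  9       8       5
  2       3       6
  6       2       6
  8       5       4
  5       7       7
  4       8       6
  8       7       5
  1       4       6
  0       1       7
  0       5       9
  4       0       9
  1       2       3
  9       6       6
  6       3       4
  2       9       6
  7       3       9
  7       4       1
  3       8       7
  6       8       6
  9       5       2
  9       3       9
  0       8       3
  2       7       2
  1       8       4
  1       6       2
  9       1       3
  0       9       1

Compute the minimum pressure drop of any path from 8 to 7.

5 kPa

Running Dijkstra from 8:
8: 0
0: 3  (via 8)
1: 4  (via 8)
5: 4  (via 8)
9: 4  (via 0)
7: 5  (via 8)
Shortest route: 8–7 = 5 kPa.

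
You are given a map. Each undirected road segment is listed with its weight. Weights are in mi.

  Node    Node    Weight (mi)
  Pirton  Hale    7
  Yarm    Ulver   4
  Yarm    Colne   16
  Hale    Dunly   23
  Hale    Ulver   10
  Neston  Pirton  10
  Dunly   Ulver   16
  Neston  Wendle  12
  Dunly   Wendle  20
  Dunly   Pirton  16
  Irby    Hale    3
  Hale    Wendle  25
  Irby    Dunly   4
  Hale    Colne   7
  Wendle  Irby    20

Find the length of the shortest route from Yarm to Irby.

Running Dijkstra from Yarm:
Yarm: 0
Ulver: 4  (via Yarm)
Hale: 14  (via Ulver)
Colne: 16  (via Yarm)
Irby: 17  (via Hale)
Shortest route: Yarm–Ulver–Hale–Irby = 17 mi.

17 mi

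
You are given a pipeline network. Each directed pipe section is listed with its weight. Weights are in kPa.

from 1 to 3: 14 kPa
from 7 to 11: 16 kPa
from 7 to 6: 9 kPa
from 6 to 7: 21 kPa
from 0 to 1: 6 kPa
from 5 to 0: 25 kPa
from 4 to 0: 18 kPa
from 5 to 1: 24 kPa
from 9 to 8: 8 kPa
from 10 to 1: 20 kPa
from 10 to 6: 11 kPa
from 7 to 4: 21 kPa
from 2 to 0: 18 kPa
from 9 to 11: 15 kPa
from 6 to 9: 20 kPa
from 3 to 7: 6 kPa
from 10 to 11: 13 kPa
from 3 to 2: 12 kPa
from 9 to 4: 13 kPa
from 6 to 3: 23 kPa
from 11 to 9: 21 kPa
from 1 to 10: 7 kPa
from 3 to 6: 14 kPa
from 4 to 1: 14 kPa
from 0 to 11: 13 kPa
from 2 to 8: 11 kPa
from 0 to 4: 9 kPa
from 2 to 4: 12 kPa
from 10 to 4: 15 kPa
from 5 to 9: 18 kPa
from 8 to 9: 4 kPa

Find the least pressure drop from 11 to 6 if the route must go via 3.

76 kPa

Best 11 to 3: 11–9–4–1–3 costing 62
Shortest 3→6: 3–6 = 14
Total via 3: 62 + 14 = 76 kPa.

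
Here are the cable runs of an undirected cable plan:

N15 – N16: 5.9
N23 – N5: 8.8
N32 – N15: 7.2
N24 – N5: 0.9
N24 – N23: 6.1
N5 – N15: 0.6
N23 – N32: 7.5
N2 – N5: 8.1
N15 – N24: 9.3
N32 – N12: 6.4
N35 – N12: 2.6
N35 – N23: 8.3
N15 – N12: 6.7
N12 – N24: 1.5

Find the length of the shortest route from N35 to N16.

Enumerating some paths:
N35–N12–N24–N5–N15–N16: 2.6+1.5+0.9+0.6+5.9 = 11.5
N35–N12–N24–N15–N16: 2.6+1.5+9.3+5.9 = 19.3
N35–N23–N24–N5–N15–N16: 8.3+6.1+0.9+0.6+5.9 = 21.8
N35–N12–N15–N16: 2.6+6.7+5.9 = 15.2
Cheapest is N35–N12–N24–N5–N15–N16 at 11.5.

11.5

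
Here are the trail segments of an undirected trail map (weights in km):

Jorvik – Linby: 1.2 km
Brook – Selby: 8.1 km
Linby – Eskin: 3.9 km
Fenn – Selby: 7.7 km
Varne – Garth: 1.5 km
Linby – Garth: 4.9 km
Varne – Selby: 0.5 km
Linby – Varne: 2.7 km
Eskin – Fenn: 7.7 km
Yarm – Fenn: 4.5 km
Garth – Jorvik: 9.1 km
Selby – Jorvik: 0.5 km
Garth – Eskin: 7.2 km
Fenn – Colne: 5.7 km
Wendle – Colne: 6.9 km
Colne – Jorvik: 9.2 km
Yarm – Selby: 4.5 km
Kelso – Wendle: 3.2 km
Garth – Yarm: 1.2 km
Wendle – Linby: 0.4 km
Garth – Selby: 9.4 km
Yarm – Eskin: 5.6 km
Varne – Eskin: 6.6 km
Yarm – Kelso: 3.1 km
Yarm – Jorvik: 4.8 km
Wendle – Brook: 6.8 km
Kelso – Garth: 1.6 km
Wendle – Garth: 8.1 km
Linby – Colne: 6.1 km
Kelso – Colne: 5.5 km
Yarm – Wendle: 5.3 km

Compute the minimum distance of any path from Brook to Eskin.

Candidate routes:
Brook - Wendle - Linby - Eskin: 6.8+0.4+3.9 = 11.1
Brook - Selby - Varne - Eskin: 8.1+0.5+6.6 = 15.2
Brook - Selby - Varne - Linby - Eskin: 8.1+0.5+2.7+3.9 = 15.2
Brook - Selby - Jorvik - Linby - Eskin: 8.1+0.5+1.2+3.9 = 13.7
The minimum is 11.1 km via Brook - Wendle - Linby - Eskin.

11.1 km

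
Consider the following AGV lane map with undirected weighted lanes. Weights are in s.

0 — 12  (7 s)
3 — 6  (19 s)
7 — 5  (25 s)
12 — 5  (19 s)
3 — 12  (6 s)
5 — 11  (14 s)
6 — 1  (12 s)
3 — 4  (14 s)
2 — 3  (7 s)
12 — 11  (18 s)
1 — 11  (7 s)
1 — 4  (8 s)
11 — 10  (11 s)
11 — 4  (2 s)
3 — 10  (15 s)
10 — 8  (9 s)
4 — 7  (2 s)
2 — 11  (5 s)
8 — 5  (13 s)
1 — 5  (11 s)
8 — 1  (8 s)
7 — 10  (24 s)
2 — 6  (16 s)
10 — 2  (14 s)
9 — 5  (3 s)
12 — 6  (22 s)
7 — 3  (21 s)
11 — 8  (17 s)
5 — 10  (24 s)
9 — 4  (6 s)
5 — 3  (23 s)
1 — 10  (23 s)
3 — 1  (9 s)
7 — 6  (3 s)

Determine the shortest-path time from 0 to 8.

Shortest distances from 0:
0: 0
12: 7  (via 0)
3: 13  (via 12)
2: 20  (via 3)
1: 22  (via 3)
11: 25  (via 12)
5: 26  (via 12)
4: 27  (via 3)
10: 28  (via 3)
6: 29  (via 12)
7: 29  (via 4)
9: 29  (via 5)
8: 30  (via 1)
Shortest route: 0–12–3–1–8 = 30 s.

30 s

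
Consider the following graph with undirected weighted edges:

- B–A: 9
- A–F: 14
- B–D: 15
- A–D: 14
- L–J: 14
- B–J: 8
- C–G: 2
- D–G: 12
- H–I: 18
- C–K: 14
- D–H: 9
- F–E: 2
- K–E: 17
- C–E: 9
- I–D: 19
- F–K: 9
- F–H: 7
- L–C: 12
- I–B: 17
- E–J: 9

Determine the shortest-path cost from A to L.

31

Shortest distances from A:
A: 0
B: 9  (via A)
D: 14  (via A)
F: 14  (via A)
E: 16  (via F)
J: 17  (via B)
H: 21  (via F)
K: 23  (via F)
C: 25  (via E)
G: 26  (via D)
I: 26  (via B)
L: 31  (via J)
Shortest route: A → B → J → L = 31.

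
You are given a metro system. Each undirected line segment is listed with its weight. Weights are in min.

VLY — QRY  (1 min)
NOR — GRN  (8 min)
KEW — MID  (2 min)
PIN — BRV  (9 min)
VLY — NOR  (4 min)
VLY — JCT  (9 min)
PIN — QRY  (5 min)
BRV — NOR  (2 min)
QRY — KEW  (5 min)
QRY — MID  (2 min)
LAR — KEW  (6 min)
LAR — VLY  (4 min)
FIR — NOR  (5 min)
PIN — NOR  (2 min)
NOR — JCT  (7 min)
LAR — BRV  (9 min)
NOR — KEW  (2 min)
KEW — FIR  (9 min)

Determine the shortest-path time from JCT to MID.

11 min

Running Dijkstra from JCT:
JCT: 0
NOR: 7  (via JCT)
VLY: 9  (via JCT)
BRV: 9  (via NOR)
KEW: 9  (via NOR)
PIN: 9  (via NOR)
QRY: 10  (via VLY)
MID: 11  (via KEW)
Shortest route: JCT → NOR → KEW → MID = 11 min.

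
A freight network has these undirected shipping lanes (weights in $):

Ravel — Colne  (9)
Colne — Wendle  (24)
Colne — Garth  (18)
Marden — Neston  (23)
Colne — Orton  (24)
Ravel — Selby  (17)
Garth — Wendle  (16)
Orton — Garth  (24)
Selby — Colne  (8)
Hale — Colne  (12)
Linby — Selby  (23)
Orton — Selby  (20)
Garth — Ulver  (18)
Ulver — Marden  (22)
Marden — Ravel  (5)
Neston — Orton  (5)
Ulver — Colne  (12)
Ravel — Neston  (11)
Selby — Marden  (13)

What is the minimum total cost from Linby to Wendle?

Running Dijkstra from Linby:
Linby: 0
Selby: 23  (via Linby)
Colne: 31  (via Selby)
Marden: 36  (via Selby)
Ravel: 40  (via Selby)
Hale: 43  (via Colne)
Orton: 43  (via Selby)
Ulver: 43  (via Colne)
Neston: 48  (via Orton)
Garth: 49  (via Colne)
Wendle: 55  (via Colne)
Shortest route: Linby → Selby → Colne → Wendle = $55.

$55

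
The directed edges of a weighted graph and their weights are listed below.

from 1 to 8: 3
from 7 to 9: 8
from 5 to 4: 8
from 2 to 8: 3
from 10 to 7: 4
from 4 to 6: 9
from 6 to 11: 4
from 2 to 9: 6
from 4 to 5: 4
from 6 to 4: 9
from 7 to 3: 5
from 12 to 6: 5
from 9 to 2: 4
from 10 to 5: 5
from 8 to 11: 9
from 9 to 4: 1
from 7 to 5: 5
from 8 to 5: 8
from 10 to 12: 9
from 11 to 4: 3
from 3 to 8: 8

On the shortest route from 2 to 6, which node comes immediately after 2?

Compare a few routes:
2 → 9 → 4 → 6: 6+1+9 = 16
2 → 8 → 11 → 4 → 6: 3+9+3+9 = 24
Cheapest is 2 → 9 → 4 → 6 at 16.
So from 2 the first move is to 9.

9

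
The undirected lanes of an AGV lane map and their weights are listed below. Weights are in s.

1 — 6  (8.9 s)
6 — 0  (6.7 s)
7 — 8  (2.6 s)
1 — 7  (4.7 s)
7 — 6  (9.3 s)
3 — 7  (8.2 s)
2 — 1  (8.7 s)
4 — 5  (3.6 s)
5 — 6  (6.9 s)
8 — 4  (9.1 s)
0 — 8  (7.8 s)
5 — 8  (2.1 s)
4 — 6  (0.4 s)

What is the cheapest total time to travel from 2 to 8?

16 s

Compare a few routes:
2–1–7–8: 8.7+4.7+2.6 = 16
2–1–6–4–5–8: 8.7+8.9+0.4+3.6+2.1 = 23.7
Cheapest is 2–1–7–8 at 16 s.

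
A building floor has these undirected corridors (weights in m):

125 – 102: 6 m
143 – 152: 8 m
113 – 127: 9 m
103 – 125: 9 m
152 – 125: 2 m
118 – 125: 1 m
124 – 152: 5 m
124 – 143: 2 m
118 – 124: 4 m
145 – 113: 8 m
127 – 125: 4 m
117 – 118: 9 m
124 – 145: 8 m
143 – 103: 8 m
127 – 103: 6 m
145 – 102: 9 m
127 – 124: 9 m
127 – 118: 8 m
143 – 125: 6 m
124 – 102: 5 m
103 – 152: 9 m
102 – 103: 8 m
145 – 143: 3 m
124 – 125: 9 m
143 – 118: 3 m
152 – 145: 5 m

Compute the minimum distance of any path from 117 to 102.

Compare a few routes:
117 - 118 - 125 - 102: 9+1+6 = 16
117 - 118 - 143 - 124 - 102: 9+3+2+5 = 19
117 - 118 - 125 - 152 - 124 - 102: 9+1+2+5+5 = 22
117 - 118 - 124 - 102: 9+4+5 = 18
The minimum is 16 m via 117 - 118 - 125 - 102.

16 m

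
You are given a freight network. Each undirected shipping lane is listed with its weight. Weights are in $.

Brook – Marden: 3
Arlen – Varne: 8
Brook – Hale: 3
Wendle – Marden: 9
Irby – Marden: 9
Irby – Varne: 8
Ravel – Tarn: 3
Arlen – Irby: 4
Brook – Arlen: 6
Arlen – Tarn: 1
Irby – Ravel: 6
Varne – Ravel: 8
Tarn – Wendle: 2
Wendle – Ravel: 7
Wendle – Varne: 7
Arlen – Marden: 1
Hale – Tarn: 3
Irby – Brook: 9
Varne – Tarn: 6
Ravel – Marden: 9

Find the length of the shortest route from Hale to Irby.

$8

Running Dijkstra from Hale:
Hale: 0
Brook: 3  (via Hale)
Tarn: 3  (via Hale)
Arlen: 4  (via Tarn)
Wendle: 5  (via Tarn)
Marden: 5  (via Arlen)
Ravel: 6  (via Tarn)
Irby: 8  (via Arlen)
Shortest route: Hale–Tarn–Arlen–Irby = $8.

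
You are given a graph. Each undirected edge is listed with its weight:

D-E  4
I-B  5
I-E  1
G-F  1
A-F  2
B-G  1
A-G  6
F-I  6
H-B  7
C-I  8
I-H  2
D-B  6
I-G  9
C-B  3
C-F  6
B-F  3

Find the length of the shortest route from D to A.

10

Running Dijkstra from D:
D: 0
E: 4  (via D)
I: 5  (via E)
B: 6  (via D)
G: 7  (via B)
H: 7  (via I)
F: 8  (via G)
C: 9  (via B)
A: 10  (via F)
Shortest route: D–B–G–F–A = 10.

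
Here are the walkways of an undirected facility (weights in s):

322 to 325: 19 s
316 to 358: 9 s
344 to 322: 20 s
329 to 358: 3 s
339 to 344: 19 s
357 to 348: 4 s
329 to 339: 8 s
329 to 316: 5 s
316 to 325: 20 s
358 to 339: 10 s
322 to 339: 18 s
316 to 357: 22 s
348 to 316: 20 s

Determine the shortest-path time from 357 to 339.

Running Dijkstra from 357:
357: 0
348: 4  (via 357)
316: 22  (via 357)
329: 27  (via 316)
358: 30  (via 329)
339: 35  (via 329)
Shortest route: 357–316–329–339 = 35 s.

35 s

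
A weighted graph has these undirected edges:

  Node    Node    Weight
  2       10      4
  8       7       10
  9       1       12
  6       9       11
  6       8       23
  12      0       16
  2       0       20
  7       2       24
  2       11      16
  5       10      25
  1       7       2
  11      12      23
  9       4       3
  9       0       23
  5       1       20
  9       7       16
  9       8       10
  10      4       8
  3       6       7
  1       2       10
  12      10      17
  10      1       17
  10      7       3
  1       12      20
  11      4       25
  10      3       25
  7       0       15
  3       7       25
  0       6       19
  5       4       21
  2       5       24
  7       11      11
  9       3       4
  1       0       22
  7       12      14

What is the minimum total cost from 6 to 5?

Settle nodes by increasing distance from 6:
6: 0
3: 7  (via 6)
9: 11  (via 6)
4: 14  (via 9)
0: 19  (via 6)
8: 21  (via 9)
10: 22  (via 4)
1: 23  (via 9)
7: 25  (via 10)
2: 26  (via 10)
5: 35  (via 4)
Shortest route: 6–9–4–5 = 35.

35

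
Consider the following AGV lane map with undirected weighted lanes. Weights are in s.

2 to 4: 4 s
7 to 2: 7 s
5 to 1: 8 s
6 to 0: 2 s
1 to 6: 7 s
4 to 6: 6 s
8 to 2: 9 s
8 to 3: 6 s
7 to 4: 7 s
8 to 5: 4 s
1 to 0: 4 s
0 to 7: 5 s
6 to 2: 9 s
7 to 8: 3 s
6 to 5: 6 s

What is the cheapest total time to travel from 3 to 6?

Running Dijkstra from 3:
3: 0
8: 6  (via 3)
7: 9  (via 8)
5: 10  (via 8)
0: 14  (via 7)
2: 15  (via 8)
4: 16  (via 7)
6: 16  (via 5)
Shortest route: 3 → 8 → 5 → 6 = 16 s.

16 s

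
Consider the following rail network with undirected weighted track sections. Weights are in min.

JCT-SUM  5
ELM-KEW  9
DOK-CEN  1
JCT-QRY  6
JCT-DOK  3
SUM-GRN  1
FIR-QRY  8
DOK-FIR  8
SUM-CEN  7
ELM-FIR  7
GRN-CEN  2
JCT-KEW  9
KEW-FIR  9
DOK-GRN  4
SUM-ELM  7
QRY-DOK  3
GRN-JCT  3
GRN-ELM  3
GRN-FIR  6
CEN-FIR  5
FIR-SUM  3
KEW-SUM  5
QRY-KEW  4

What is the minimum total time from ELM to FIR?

Running Dijkstra from ELM:
ELM: 0
GRN: 3  (via ELM)
SUM: 4  (via GRN)
CEN: 5  (via GRN)
DOK: 6  (via CEN)
JCT: 6  (via GRN)
FIR: 7  (via ELM)
Shortest route: ELM–FIR = 7 min.

7 min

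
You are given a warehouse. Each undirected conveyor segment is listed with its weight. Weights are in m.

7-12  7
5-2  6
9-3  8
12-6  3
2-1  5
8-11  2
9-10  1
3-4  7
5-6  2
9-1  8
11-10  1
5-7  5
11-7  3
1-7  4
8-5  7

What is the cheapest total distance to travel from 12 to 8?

Candidate routes:
12 → 6 → 5 → 8: 3+2+7 = 12
12 → 7 → 5 → 8: 7+5+7 = 19
12 → 7 → 1 → 9 → 10 → 11 → 8: 7+4+8+1+1+2 = 23
12 → 6 → 5 → 7 → 11 → 8: 3+2+5+3+2 = 15
Cheapest is 12 → 6 → 5 → 8 at 12 m.

12 m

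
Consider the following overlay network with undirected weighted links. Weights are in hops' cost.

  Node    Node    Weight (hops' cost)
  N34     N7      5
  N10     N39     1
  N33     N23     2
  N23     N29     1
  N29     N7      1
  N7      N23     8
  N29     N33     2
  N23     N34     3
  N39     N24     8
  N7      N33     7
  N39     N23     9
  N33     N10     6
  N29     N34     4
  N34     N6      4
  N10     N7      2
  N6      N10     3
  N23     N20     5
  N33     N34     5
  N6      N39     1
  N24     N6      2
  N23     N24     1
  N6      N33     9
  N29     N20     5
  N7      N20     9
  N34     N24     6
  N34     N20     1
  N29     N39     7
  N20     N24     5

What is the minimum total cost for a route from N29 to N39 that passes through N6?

5 hops' cost

Best N29 to N6: N29 → N23 → N24 → N6 costing 4
Best N6 to N39: N6 → N39 costing 1
Total via N6: 4 + 1 = 5 hops' cost.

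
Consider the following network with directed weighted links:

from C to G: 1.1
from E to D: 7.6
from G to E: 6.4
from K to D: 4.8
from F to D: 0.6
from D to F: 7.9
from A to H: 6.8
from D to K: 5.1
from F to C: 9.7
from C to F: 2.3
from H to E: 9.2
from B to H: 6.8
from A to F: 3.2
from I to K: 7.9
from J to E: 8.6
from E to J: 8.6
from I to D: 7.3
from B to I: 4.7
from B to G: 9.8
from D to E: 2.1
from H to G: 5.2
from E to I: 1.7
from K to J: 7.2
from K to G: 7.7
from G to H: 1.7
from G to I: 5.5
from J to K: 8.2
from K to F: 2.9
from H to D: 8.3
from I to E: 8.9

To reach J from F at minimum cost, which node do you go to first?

Compare a few routes:
F → D → E → J: 0.6+2.1+8.6 = 11.3
F → D → K → J: 0.6+5.1+7.2 = 12.9
F → D → E → I → K → J: 0.6+2.1+1.7+7.9+7.2 = 19.5
F → C → G → E → J: 9.7+1.1+6.4+8.6 = 25.8
The minimum is 11.3 via F → D → E → J.
So from F the first move is to D.

D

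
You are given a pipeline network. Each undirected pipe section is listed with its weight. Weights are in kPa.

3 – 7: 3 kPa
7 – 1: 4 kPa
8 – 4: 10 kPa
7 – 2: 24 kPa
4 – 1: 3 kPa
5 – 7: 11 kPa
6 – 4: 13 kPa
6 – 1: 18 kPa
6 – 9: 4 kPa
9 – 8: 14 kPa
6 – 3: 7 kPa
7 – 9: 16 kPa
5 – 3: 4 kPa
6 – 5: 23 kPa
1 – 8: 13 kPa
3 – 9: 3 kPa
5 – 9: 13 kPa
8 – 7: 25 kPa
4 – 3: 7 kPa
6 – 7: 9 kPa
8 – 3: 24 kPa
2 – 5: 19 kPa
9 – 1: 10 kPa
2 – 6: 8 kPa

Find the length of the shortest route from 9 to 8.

14 kPa

Compare a few routes:
9 - 3 - 4 - 8: 3+7+10 = 20
9 - 8: 14 = 14
9 - 3 - 7 - 1 - 8: 3+3+4+13 = 23
The minimum is 14 kPa via 9 - 8.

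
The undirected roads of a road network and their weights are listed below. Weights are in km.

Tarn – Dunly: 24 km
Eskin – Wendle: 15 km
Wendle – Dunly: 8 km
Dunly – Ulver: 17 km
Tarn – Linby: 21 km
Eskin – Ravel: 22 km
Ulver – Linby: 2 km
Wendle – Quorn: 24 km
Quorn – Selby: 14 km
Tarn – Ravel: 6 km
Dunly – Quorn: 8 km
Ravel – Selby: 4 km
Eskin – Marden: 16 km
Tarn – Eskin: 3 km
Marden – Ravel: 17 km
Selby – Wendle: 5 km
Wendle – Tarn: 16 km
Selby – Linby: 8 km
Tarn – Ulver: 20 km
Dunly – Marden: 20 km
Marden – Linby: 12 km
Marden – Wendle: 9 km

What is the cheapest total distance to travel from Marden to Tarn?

19 km

Candidate routes:
Marden–Wendle–Tarn: 9+16 = 25
Marden–Wendle–Selby–Ravel–Tarn: 9+5+4+6 = 24
Marden–Ravel–Tarn: 17+6 = 23
Marden–Eskin–Tarn: 16+3 = 19
Cheapest is Marden–Eskin–Tarn at 19 km.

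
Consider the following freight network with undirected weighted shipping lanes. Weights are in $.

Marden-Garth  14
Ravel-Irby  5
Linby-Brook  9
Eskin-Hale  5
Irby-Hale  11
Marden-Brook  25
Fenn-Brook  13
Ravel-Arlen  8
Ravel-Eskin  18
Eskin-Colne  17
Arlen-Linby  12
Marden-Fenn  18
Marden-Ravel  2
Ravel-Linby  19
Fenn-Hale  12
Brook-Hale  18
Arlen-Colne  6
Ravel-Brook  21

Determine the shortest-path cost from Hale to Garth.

Compare a few routes:
Hale - Eskin - Colne - Arlen - Ravel - Marden - Garth: 5+17+6+8+2+14 = 52
Hale - Eskin - Ravel - Marden - Garth: 5+18+2+14 = 39
Hale - Fenn - Marden - Garth: 12+18+14 = 44
Hale - Irby - Ravel - Marden - Garth: 11+5+2+14 = 32
Cheapest is Hale - Irby - Ravel - Marden - Garth at $32.

$32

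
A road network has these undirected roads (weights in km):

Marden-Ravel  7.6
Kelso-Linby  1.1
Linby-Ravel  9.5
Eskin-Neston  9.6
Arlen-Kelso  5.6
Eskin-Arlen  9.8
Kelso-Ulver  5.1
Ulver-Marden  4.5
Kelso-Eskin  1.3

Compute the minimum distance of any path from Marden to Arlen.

Settle nodes by increasing distance from Marden:
Marden: 0
Ulver: 4.5  (via Marden)
Ravel: 7.6  (via Marden)
Kelso: 9.6  (via Ulver)
Linby: 10.7  (via Kelso)
Eskin: 10.9  (via Kelso)
Arlen: 15.2  (via Kelso)
Shortest route: Marden → Ulver → Kelso → Arlen = 15.2 km.

15.2 km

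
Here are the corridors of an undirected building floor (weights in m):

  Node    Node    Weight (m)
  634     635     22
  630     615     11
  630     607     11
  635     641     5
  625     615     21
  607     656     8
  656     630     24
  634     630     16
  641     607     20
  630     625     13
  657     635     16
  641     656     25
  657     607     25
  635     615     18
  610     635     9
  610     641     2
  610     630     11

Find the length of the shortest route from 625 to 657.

Candidate routes:
625 → 630 → 607 → 657: 13+11+25 = 49
625 → 630 → 610 → 635 → 657: 13+11+9+16 = 49
625 → 630 → 610 → 641 → 635 → 657: 13+11+2+5+16 = 47
The minimum is 47 m via 625 → 630 → 610 → 641 → 635 → 657.

47 m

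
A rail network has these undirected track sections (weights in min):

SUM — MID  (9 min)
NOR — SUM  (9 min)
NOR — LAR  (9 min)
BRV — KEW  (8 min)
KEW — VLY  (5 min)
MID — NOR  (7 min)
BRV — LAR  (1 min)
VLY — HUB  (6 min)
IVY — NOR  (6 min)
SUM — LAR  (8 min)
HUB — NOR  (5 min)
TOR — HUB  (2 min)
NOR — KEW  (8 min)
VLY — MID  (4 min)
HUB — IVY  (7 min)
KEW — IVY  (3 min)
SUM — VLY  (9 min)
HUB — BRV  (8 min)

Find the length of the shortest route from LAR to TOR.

11 min

Compare a few routes:
LAR → BRV → KEW → IVY → HUB → TOR: 1+8+3+7+2 = 21
LAR → NOR → HUB → TOR: 9+5+2 = 16
LAR → BRV → HUB → TOR: 1+8+2 = 11
The minimum is 11 min via LAR → BRV → HUB → TOR.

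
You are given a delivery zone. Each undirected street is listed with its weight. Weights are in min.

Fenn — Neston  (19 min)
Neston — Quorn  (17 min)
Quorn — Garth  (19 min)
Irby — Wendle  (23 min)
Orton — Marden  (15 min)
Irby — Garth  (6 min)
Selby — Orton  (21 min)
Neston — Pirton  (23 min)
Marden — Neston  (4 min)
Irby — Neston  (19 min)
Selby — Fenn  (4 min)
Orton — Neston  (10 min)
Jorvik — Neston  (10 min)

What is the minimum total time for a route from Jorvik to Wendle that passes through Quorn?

75 min

Shortest Jorvik→Quorn: Jorvik–Neston–Quorn = 27
Best Quorn to Wendle: Quorn–Garth–Irby–Wendle costing 48
Total via Quorn: 27 + 48 = 75 min.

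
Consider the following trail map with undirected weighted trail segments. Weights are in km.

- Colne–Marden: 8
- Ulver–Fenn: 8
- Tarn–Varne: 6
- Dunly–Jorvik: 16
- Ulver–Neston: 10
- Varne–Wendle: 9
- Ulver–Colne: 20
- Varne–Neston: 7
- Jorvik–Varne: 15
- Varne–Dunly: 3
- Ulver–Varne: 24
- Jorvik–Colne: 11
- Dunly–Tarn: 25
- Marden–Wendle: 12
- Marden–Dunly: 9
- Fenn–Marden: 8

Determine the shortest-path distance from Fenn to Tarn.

Running Dijkstra from Fenn:
Fenn: 0
Ulver: 8  (via Fenn)
Marden: 8  (via Fenn)
Colne: 16  (via Marden)
Dunly: 17  (via Marden)
Neston: 18  (via Ulver)
Wendle: 20  (via Marden)
Varne: 20  (via Dunly)
Tarn: 26  (via Varne)
Shortest route: Fenn → Marden → Dunly → Varne → Tarn = 26 km.

26 km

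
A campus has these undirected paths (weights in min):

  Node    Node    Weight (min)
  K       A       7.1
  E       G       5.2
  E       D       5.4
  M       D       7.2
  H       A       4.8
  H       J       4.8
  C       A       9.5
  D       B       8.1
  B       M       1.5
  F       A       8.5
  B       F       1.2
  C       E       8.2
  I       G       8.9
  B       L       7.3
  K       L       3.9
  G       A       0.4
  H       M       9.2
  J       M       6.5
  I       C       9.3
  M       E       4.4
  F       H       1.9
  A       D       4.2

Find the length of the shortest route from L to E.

13.2 min

Shortest distances from L:
L: 0
K: 3.9  (via L)
B: 7.3  (via L)
F: 8.5  (via B)
M: 8.8  (via B)
H: 10.4  (via F)
A: 11  (via K)
G: 11.4  (via A)
E: 13.2  (via M)
Shortest route: L → B → M → E = 13.2 min.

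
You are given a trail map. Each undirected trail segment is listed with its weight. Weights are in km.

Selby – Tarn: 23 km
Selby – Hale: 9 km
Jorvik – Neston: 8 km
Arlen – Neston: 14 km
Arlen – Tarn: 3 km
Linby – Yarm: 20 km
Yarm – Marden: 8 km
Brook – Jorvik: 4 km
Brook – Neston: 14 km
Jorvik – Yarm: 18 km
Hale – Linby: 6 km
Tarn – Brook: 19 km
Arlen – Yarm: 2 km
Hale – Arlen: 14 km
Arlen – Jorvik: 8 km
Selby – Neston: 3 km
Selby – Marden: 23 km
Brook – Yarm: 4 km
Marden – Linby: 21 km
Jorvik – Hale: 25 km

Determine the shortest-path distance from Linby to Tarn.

23 km

Settle nodes by increasing distance from Linby:
Linby: 0
Hale: 6  (via Linby)
Selby: 15  (via Hale)
Neston: 18  (via Selby)
Arlen: 20  (via Hale)
Yarm: 20  (via Linby)
Marden: 21  (via Linby)
Tarn: 23  (via Arlen)
Shortest route: Linby → Hale → Arlen → Tarn = 23 km.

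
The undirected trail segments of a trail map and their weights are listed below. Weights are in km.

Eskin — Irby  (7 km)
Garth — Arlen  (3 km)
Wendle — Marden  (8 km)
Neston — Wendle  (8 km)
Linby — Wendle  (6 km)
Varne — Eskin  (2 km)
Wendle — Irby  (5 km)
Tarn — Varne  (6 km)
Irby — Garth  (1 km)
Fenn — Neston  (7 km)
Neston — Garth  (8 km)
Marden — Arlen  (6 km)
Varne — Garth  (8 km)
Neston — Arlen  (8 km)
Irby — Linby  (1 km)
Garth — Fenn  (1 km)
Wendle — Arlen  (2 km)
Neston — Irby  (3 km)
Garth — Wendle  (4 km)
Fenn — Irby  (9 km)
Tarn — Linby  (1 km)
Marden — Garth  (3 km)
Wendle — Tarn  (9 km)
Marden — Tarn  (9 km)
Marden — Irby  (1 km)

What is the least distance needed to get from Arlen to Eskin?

11 km

Running Dijkstra from Arlen:
Arlen: 0
Wendle: 2  (via Arlen)
Garth: 3  (via Arlen)
Irby: 4  (via Garth)
Fenn: 4  (via Garth)
Marden: 5  (via Irby)
Linby: 5  (via Irby)
Tarn: 6  (via Linby)
Neston: 7  (via Irby)
Varne: 11  (via Garth)
Eskin: 11  (via Irby)
Shortest route: Arlen → Garth → Irby → Eskin = 11 km.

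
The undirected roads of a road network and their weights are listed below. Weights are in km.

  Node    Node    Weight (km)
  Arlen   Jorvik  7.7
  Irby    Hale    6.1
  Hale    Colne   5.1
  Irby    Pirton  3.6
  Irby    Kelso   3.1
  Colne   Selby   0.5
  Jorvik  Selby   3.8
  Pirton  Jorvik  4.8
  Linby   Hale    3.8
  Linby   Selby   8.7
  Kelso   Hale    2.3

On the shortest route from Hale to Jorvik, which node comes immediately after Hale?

Candidate routes:
Hale - Colne - Selby - Jorvik: 5.1+0.5+3.8 = 9.4
Hale - Kelso - Irby - Pirton - Jorvik: 2.3+3.1+3.6+4.8 = 13.8
Hale - Irby - Pirton - Jorvik: 6.1+3.6+4.8 = 14.5
Hale - Linby - Selby - Jorvik: 3.8+8.7+3.8 = 16.3
The minimum is 9.4 km via Hale - Colne - Selby - Jorvik.
So from Hale the first move is to Colne.

Colne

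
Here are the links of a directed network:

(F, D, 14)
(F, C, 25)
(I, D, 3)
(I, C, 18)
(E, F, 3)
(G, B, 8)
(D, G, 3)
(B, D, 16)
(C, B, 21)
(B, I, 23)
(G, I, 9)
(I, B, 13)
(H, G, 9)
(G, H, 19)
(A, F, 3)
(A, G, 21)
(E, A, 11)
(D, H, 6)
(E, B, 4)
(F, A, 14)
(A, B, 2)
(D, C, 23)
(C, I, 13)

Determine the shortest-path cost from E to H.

Running Dijkstra from E:
E: 0
F: 3  (via E)
B: 4  (via E)
A: 11  (via E)
D: 17  (via F)
G: 20  (via D)
H: 23  (via D)
Shortest route: E–F–D–H = 23.

23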